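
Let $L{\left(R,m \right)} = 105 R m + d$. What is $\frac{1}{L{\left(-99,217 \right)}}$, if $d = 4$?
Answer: $- \frac{1}{2255711} \approx -4.4332 \cdot 10^{-7}$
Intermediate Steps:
$L{\left(R,m \right)} = 4 + 105 R m$ ($L{\left(R,m \right)} = 105 R m + 4 = 4 + 105 R m$)
$\frac{1}{L{\left(-99,217 \right)}} = \frac{1}{4 + 105 \left(-99\right) 217} = \frac{1}{4 - 2255715} = \frac{1}{-2255711} = - \frac{1}{2255711}$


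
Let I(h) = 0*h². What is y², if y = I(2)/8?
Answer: 0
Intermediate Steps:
I(h) = 0
y = 0 (y = 0/8 = 0*(⅛) = 0)
y² = 0² = 0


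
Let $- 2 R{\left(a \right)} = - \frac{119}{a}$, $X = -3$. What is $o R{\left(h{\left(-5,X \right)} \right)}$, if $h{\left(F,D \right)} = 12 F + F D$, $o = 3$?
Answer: $- \frac{119}{30} \approx -3.9667$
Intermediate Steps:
$h{\left(F,D \right)} = 12 F + D F$
$R{\left(a \right)} = \frac{119}{2 a}$ ($R{\left(a \right)} = - \frac{\left(-119\right) \frac{1}{a}}{2} = \frac{119}{2 a}$)
$o R{\left(h{\left(-5,X \right)} \right)} = 3 \frac{119}{2 \left(- 5 \left(12 - 3\right)\right)} = 3 \frac{119}{2 \left(\left(-5\right) 9\right)} = 3 \frac{119}{2 \left(-45\right)} = 3 \cdot \frac{119}{2} \left(- \frac{1}{45}\right) = 3 \left(- \frac{119}{90}\right) = - \frac{119}{30}$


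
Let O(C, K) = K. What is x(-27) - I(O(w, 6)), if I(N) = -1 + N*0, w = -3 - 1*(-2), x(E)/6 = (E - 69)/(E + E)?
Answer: 35/3 ≈ 11.667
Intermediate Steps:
x(E) = 3*(-69 + E)/E (x(E) = 6*((E - 69)/(E + E)) = 6*((-69 + E)/((2*E))) = 6*((-69 + E)*(1/(2*E))) = 6*((-69 + E)/(2*E)) = 3*(-69 + E)/E)
w = -1 (w = -3 + 2 = -1)
I(N) = -1 (I(N) = -1 + 0 = -1)
x(-27) - I(O(w, 6)) = (3 - 207/(-27)) - 1*(-1) = (3 - 207*(-1/27)) + 1 = (3 + 23/3) + 1 = 32/3 + 1 = 35/3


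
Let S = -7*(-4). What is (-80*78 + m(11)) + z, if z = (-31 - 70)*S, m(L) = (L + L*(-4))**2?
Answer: -7979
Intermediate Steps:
m(L) = 9*L**2 (m(L) = (L - 4*L)**2 = (-3*L)**2 = 9*L**2)
S = 28
z = -2828 (z = (-31 - 70)*28 = -101*28 = -2828)
(-80*78 + m(11)) + z = (-80*78 + 9*11**2) - 2828 = (-6240 + 9*121) - 2828 = (-6240 + 1089) - 2828 = -5151 - 2828 = -7979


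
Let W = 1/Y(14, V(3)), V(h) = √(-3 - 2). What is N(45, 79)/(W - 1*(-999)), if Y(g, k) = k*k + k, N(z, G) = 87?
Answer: 2606955/29930041 + 87*I*√5/29930041 ≈ 0.087102 + 6.4998e-6*I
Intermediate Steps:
V(h) = I*√5 (V(h) = √(-5) = I*√5)
Y(g, k) = k + k² (Y(g, k) = k² + k = k + k²)
W = -I*√5/(5*(1 + I*√5)) (W = 1/((I*√5)*(1 + I*√5)) = 1/(I*√5*(1 + I*√5)) = -I*√5/(5*(1 + I*√5)) ≈ -0.16667 - 0.074536*I)
N(45, 79)/(W - 1*(-999)) = 87/(-√5/(-5*I + 5*√5) - 1*(-999)) = 87/(-√5/(-5*I + 5*√5) + 999) = 87/(999 - √5/(-5*I + 5*√5))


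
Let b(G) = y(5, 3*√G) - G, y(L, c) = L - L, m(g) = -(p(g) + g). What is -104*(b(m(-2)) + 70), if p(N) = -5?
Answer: -6552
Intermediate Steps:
m(g) = 5 - g (m(g) = -(-5 + g) = 5 - g)
y(L, c) = 0
b(G) = -G (b(G) = 0 - G = -G)
-104*(b(m(-2)) + 70) = -104*(-(5 - 1*(-2)) + 70) = -104*(-(5 + 2) + 70) = -104*(-1*7 + 70) = -104*(-7 + 70) = -104*63 = -6552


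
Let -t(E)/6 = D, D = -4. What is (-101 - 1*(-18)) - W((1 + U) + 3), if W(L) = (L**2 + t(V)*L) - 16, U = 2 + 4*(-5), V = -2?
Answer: 73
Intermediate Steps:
t(E) = 24 (t(E) = -6*(-4) = 24)
U = -18 (U = 2 - 20 = -18)
W(L) = -16 + L**2 + 24*L (W(L) = (L**2 + 24*L) - 16 = -16 + L**2 + 24*L)
(-101 - 1*(-18)) - W((1 + U) + 3) = (-101 - 1*(-18)) - (-16 + ((1 - 18) + 3)**2 + 24*((1 - 18) + 3)) = (-101 + 18) - (-16 + (-17 + 3)**2 + 24*(-17 + 3)) = -83 - (-16 + (-14)**2 + 24*(-14)) = -83 - (-16 + 196 - 336) = -83 - 1*(-156) = -83 + 156 = 73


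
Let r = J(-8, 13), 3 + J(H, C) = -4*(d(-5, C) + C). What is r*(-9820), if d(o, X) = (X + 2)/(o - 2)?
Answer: 3191500/7 ≈ 4.5593e+5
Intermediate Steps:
d(o, X) = (2 + X)/(-2 + o)
J(H, C) = -13/7 - 24*C/7 (J(H, C) = -3 - 4*((2 + C)/(-2 - 5) + C) = -3 - 4*((2 + C)/(-7) + C) = -3 - 4*(-(2 + C)/7 + C) = -3 - 4*((-2/7 - C/7) + C) = -3 - 4*(-2/7 + 6*C/7) = -3 + (8/7 - 24*C/7) = -13/7 - 24*C/7)
r = -325/7 (r = -13/7 - 24/7*13 = -13/7 - 312/7 = -325/7 ≈ -46.429)
r*(-9820) = -325/7*(-9820) = 3191500/7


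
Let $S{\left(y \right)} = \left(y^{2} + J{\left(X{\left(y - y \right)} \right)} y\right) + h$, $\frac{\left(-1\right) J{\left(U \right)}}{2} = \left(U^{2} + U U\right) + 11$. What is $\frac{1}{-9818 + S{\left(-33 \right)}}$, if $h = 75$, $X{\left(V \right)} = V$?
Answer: $- \frac{1}{7928} \approx -0.00012614$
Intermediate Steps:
$J{\left(U \right)} = -22 - 4 U^{2}$ ($J{\left(U \right)} = - 2 \left(\left(U^{2} + U U\right) + 11\right) = - 2 \left(\left(U^{2} + U^{2}\right) + 11\right) = - 2 \left(2 U^{2} + 11\right) = - 2 \left(11 + 2 U^{2}\right) = -22 - 4 U^{2}$)
$S{\left(y \right)} = 75 + y^{2} - 22 y$ ($S{\left(y \right)} = \left(y^{2} + \left(-22 - 4 \left(y - y\right)^{2}\right) y\right) + 75 = \left(y^{2} + \left(-22 - 4 \cdot 0^{2}\right) y\right) + 75 = \left(y^{2} + \left(-22 - 0\right) y\right) + 75 = \left(y^{2} + \left(-22 + 0\right) y\right) + 75 = \left(y^{2} - 22 y\right) + 75 = 75 + y^{2} - 22 y$)
$\frac{1}{-9818 + S{\left(-33 \right)}} = \frac{1}{-9818 + \left(75 + \left(-33\right)^{2} - -726\right)} = \frac{1}{-9818 + \left(75 + 1089 + 726\right)} = \frac{1}{-9818 + 1890} = \frac{1}{-7928} = - \frac{1}{7928}$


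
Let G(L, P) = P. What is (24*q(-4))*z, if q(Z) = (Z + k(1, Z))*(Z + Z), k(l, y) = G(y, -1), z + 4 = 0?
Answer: -3840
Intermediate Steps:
z = -4 (z = -4 + 0 = -4)
k(l, y) = -1
q(Z) = 2*Z*(-1 + Z) (q(Z) = (Z - 1)*(Z + Z) = (-1 + Z)*(2*Z) = 2*Z*(-1 + Z))
(24*q(-4))*z = (24*(2*(-4)*(-1 - 4)))*(-4) = (24*(2*(-4)*(-5)))*(-4) = (24*40)*(-4) = 960*(-4) = -3840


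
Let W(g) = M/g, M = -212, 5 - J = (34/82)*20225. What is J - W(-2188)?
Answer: -187962313/22427 ≈ -8381.1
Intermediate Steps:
J = -343620/41 (J = 5 - 34/82*20225 = 5 - 34*(1/82)*20225 = 5 - 17*20225/41 = 5 - 1*343825/41 = 5 - 343825/41 = -343620/41 ≈ -8381.0)
W(g) = -212/g
J - W(-2188) = -343620/41 - (-212)/(-2188) = -343620/41 - (-212)*(-1)/2188 = -343620/41 - 1*53/547 = -343620/41 - 53/547 = -187962313/22427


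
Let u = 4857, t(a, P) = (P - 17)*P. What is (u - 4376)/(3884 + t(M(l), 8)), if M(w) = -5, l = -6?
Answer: 481/3812 ≈ 0.12618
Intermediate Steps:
t(a, P) = P*(-17 + P) (t(a, P) = (-17 + P)*P = P*(-17 + P))
(u - 4376)/(3884 + t(M(l), 8)) = (4857 - 4376)/(3884 + 8*(-17 + 8)) = 481/(3884 + 8*(-9)) = 481/(3884 - 72) = 481/3812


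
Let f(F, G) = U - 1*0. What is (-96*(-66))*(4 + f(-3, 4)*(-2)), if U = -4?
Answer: 76032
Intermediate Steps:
f(F, G) = -4 (f(F, G) = -4 - 1*0 = -4 + 0 = -4)
(-96*(-66))*(4 + f(-3, 4)*(-2)) = (-96*(-66))*(4 - 4*(-2)) = 6336*(4 + 8) = 6336*12 = 76032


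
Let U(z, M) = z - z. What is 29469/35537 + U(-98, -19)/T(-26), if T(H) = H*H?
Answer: 29469/35537 ≈ 0.82925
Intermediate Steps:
T(H) = H²
U(z, M) = 0
29469/35537 + U(-98, -19)/T(-26) = 29469/35537 + 0/((-26)²) = 29469*(1/35537) + 0/676 = 29469/35537 + 0*(1/676) = 29469/35537 + 0 = 29469/35537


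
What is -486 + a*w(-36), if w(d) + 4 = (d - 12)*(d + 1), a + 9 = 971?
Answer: 1611826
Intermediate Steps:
a = 962 (a = -9 + 971 = 962)
w(d) = -4 + (1 + d)*(-12 + d) (w(d) = -4 + (d - 12)*(d + 1) = -4 + (-12 + d)*(1 + d) = -4 + (1 + d)*(-12 + d))
-486 + a*w(-36) = -486 + 962*(-16 + (-36)² - 11*(-36)) = -486 + 962*(-16 + 1296 + 396) = -486 + 962*1676 = -486 + 1612312 = 1611826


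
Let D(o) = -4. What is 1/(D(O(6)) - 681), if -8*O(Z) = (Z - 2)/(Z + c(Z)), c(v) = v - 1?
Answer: -1/685 ≈ -0.0014599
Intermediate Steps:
c(v) = -1 + v
O(Z) = -(-2 + Z)/(8*(-1 + 2*Z)) (O(Z) = -(Z - 2)/(8*(Z + (-1 + Z))) = -(-2 + Z)/(8*(-1 + 2*Z)))
1/(D(O(6)) - 681) = 1/(-4 - 681) = 1/(-685) = -1/685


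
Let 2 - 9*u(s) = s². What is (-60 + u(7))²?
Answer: 344569/81 ≈ 4253.9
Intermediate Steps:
u(s) = 2/9 - s²/9
(-60 + u(7))² = (-60 + (2/9 - ⅑*7²))² = (-60 + (2/9 - ⅑*49))² = (-60 + (2/9 - 49/9))² = (-60 - 47/9)² = (-587/9)² = 344569/81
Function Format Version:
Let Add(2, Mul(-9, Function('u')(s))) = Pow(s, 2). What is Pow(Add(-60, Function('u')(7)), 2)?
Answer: Rational(344569, 81) ≈ 4253.9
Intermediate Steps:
Function('u')(s) = Add(Rational(2, 9), Mul(Rational(-1, 9), Pow(s, 2)))
Pow(Add(-60, Function('u')(7)), 2) = Pow(Add(-60, Add(Rational(2, 9), Mul(Rational(-1, 9), Pow(7, 2)))), 2) = Pow(Add(-60, Add(Rational(2, 9), Mul(Rational(-1, 9), 49))), 2) = Pow(Add(-60, Add(Rational(2, 9), Rational(-49, 9))), 2) = Pow(Add(-60, Rational(-47, 9)), 2) = Pow(Rational(-587, 9), 2) = Rational(344569, 81)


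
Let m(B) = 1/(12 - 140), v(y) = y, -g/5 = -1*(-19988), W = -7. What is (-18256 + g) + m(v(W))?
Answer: -15129089/128 ≈ -1.1820e+5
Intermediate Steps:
g = -99940 (g = -(-5)*(-19988) = -5*19988 = -99940)
m(B) = -1/128 (m(B) = 1/(-128) = -1/128)
(-18256 + g) + m(v(W)) = (-18256 - 99940) - 1/128 = -118196 - 1/128 = -15129089/128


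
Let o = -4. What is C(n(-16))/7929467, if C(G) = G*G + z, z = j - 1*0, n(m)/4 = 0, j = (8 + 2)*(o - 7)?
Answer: -110/7929467 ≈ -1.3872e-5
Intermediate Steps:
j = -110 (j = (8 + 2)*(-4 - 7) = 10*(-11) = -110)
n(m) = 0 (n(m) = 4*0 = 0)
z = -110 (z = -110 - 1*0 = -110 + 0 = -110)
C(G) = -110 + G² (C(G) = G*G - 110 = G² - 110 = -110 + G²)
C(n(-16))/7929467 = (-110 + 0²)/7929467 = (-110 + 0)*(1/7929467) = -110*1/7929467 = -110/7929467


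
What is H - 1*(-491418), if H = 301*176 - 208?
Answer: 544186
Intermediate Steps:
H = 52768 (H = 52976 - 208 = 52768)
H - 1*(-491418) = 52768 - 1*(-491418) = 52768 + 491418 = 544186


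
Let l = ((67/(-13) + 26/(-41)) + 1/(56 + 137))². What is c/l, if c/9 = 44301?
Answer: 4219151062171149/353872696384 ≈ 11923.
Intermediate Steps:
c = 398709 (c = 9*44301 = 398709)
l = 353872696384/10582031161 (l = ((67*(-1/13) + 26*(-1/41)) + 1/193)² = ((-67/13 - 26/41) + 1/193)² = (-3085/533 + 1/193)² = (-594872/102869)² = 353872696384/10582031161 ≈ 33.441)
c/l = 398709/(353872696384/10582031161) = 398709*(10582031161/353872696384) = 4219151062171149/353872696384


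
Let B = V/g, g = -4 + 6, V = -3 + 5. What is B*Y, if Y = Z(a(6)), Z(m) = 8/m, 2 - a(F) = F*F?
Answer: -4/17 ≈ -0.23529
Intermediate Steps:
V = 2
g = 2
a(F) = 2 - F**2 (a(F) = 2 - F*F = 2 - F**2)
B = 1 (B = 2/2 = 2*(1/2) = 1)
Y = -4/17 (Y = 8/(2 - 1*6**2) = 8/(2 - 1*36) = 8/(2 - 36) = 8/(-34) = 8*(-1/34) = -4/17 ≈ -0.23529)
B*Y = 1*(-4/17) = -4/17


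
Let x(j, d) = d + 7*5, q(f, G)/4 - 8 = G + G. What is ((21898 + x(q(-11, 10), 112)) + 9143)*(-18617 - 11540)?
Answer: -940536516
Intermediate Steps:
q(f, G) = 32 + 8*G (q(f, G) = 32 + 4*(G + G) = 32 + 4*(2*G) = 32 + 8*G)
x(j, d) = 35 + d (x(j, d) = d + 35 = 35 + d)
((21898 + x(q(-11, 10), 112)) + 9143)*(-18617 - 11540) = ((21898 + (35 + 112)) + 9143)*(-18617 - 11540) = ((21898 + 147) + 9143)*(-30157) = (22045 + 9143)*(-30157) = 31188*(-30157) = -940536516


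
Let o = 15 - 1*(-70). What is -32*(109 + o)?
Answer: -6208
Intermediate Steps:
o = 85 (o = 15 + 70 = 85)
-32*(109 + o) = -32*(109 + 85) = -32*194 = -6208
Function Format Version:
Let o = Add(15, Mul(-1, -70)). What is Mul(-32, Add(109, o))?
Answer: -6208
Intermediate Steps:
o = 85 (o = Add(15, 70) = 85)
Mul(-32, Add(109, o)) = Mul(-32, Add(109, 85)) = Mul(-32, 194) = -6208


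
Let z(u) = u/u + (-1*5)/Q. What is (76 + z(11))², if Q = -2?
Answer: 25281/4 ≈ 6320.3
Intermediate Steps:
z(u) = 7/2 (z(u) = u/u - 1*5/(-2) = 1 - 5*(-½) = 1 + 5/2 = 7/2)
(76 + z(11))² = (76 + 7/2)² = (159/2)² = 25281/4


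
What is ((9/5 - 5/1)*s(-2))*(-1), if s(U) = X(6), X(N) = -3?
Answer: -48/5 ≈ -9.6000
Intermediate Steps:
s(U) = -3
((9/5 - 5/1)*s(-2))*(-1) = ((9/5 - 5/1)*(-3))*(-1) = ((9*(⅕) - 5*1)*(-3))*(-1) = ((9/5 - 5)*(-3))*(-1) = -16/5*(-3)*(-1) = (48/5)*(-1) = -48/5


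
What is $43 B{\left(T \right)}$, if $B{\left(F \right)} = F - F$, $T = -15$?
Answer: $0$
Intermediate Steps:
$B{\left(F \right)} = 0$
$43 B{\left(T \right)} = 43 \cdot 0 = 0$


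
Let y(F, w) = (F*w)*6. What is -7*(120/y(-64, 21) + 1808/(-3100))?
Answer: 155747/37200 ≈ 4.1867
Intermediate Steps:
y(F, w) = 6*F*w
-7*(120/y(-64, 21) + 1808/(-3100)) = -7*(120/((6*(-64)*21)) + 1808/(-3100)) = -7*(120/(-8064) + 1808*(-1/3100)) = -7*(120*(-1/8064) - 452/775) = -7*(-5/336 - 452/775) = -7*(-155747/260400) = 155747/37200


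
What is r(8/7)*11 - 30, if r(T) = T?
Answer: -122/7 ≈ -17.429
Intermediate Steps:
r(8/7)*11 - 30 = (8/7)*11 - 30 = 88/7 - 30 = -122/7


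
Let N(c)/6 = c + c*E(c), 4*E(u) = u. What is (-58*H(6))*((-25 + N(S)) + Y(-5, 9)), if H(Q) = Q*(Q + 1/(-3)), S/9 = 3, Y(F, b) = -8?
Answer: -2410770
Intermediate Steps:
E(u) = u/4
S = 27 (S = 9*3 = 27)
H(Q) = Q*(-1/3 + Q) (H(Q) = Q*(Q - 1/3) = Q*(-1/3 + Q))
N(c) = 6*c + 3*c**2/2 (N(c) = 6*(c + c*(c/4)) = 6*(c + c**2/4) = 6*c + 3*c**2/2)
(-58*H(6))*((-25 + N(S)) + Y(-5, 9)) = (-348*(-1/3 + 6))*((-25 + (3/2)*27*(4 + 27)) - 8) = (-348*17/3)*((-25 + (3/2)*27*31) - 8) = (-58*34)*((-25 + 2511/2) - 8) = -1972*(2461/2 - 8) = -1972*2445/2 = -2410770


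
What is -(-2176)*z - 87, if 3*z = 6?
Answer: 4265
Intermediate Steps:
z = 2 (z = (⅓)*6 = 2)
-(-2176)*z - 87 = -(-2176)*2 - 87 = -128*(-34) - 87 = 4352 - 87 = 4265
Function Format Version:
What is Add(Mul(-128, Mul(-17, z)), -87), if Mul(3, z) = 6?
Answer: 4265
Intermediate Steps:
z = 2 (z = Mul(Rational(1, 3), 6) = 2)
Add(Mul(-128, Mul(-17, z)), -87) = Add(Mul(-128, Mul(-17, 2)), -87) = Add(Mul(-128, -34), -87) = Add(4352, -87) = 4265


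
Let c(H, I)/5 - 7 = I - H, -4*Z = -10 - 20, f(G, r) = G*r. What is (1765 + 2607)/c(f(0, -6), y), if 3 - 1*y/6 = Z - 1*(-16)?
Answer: -1093/145 ≈ -7.5379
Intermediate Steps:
Z = 15/2 (Z = -(-10 - 20)/4 = -¼*(-30) = 15/2 ≈ 7.5000)
y = -123 (y = 18 - 6*(15/2 - 1*(-16)) = 18 - 6*(15/2 + 16) = 18 - 6*47/2 = 18 - 141 = -123)
c(H, I) = 35 - 5*H + 5*I (c(H, I) = 35 + 5*(I - H) = 35 + (-5*H + 5*I) = 35 - 5*H + 5*I)
(1765 + 2607)/c(f(0, -6), y) = (1765 + 2607)/(35 - 0*(-6) + 5*(-123)) = 4372/(35 - 5*0 - 615) = 4372/(35 + 0 - 615) = 4372/(-580) = 4372*(-1/580) = -1093/145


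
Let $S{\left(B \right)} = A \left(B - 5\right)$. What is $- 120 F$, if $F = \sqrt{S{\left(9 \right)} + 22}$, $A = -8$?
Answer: $- 120 i \sqrt{10} \approx - 379.47 i$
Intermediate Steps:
$S{\left(B \right)} = 40 - 8 B$ ($S{\left(B \right)} = - 8 \left(B - 5\right) = - 8 \left(-5 + B\right) = 40 - 8 B$)
$F = i \sqrt{10}$ ($F = \sqrt{\left(40 - 72\right) + 22} = \sqrt{-32 + 22} = \sqrt{-10} = i \sqrt{10} \approx 3.1623 i$)
$- 120 F = - 120 i \sqrt{10}$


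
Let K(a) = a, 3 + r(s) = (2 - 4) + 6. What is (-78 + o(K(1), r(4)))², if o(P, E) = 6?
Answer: 5184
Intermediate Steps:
r(s) = 1 (r(s) = -3 + ((2 - 4) + 6) = -3 + (-2 + 6) = -3 + 4 = 1)
(-78 + o(K(1), r(4)))² = (-78 + 6)² = (-72)² = 5184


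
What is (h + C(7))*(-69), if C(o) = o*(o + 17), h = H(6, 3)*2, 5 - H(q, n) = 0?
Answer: -12282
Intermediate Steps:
H(q, n) = 5 (H(q, n) = 5 - 1*0 = 5 + 0 = 5)
h = 10 (h = 5*2 = 10)
C(o) = o*(17 + o)
(h + C(7))*(-69) = (10 + 7*(17 + 7))*(-69) = (10 + 7*24)*(-69) = (10 + 168)*(-69) = 178*(-69) = -12282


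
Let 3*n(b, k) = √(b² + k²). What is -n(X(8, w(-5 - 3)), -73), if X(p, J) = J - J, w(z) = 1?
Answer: -73/3 ≈ -24.333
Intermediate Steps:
X(p, J) = 0
n(b, k) = √(b² + k²)/3
-n(X(8, w(-5 - 3)), -73) = -√(0² + (-73)²)/3 = -√(0 + 5329)/3 = -√5329/3 = -73/3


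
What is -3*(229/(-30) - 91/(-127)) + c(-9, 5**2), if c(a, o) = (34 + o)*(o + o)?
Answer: 3772853/1270 ≈ 2970.8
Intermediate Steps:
c(a, o) = 2*o*(34 + o) (c(a, o) = (34 + o)*(2*o) = 2*o*(34 + o))
-3*(229/(-30) - 91/(-127)) + c(-9, 5**2) = -3*(229/(-30) - 91/(-127)) + 2*5**2*(34 + 5**2) = -3*(229*(-1/30) - 91*(-1/127)) + 2*25*(34 + 25) = -3*(-229/30 + 91/127) + 2*25*59 = -3*(-26353/3810) + 2950 = 26353/1270 + 2950 = 3772853/1270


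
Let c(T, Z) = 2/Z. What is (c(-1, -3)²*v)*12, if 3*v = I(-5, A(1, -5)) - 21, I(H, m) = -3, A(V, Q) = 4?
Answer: -128/3 ≈ -42.667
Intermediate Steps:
v = -8 (v = (-3 - 21)/3 = (⅓)*(-24) = -8)
(c(-1, -3)²*v)*12 = ((2/(-3))²*(-8))*12 = ((2*(-⅓))²*(-8))*12 = ((-⅔)²*(-8))*12 = ((4/9)*(-8))*12 = -32/9*12 = -128/3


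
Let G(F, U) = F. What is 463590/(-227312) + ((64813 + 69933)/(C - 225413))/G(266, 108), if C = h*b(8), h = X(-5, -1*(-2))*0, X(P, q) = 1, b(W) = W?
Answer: -6956854988243/3407398810424 ≈ -2.0417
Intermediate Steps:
h = 0 (h = 1*0 = 0)
C = 0 (C = 0*8 = 0)
463590/(-227312) + ((64813 + 69933)/(C - 225413))/G(266, 108) = 463590/(-227312) + ((64813 + 69933)/(0 - 225413))/266 = 463590*(-1/227312) + (134746/(-225413))*(1/266) = -231795/113656 + (134746*(-1/225413))*(1/266) = -231795/113656 - 134746/225413*1/266 = -231795/113656 - 67373/29979929 = -6956854988243/3407398810424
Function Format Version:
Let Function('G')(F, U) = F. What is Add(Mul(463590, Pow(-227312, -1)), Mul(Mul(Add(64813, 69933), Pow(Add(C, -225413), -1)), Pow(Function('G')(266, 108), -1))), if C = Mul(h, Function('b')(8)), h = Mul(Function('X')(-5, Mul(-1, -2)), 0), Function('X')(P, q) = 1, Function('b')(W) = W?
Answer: Rational(-6956854988243, 3407398810424) ≈ -2.0417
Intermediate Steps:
h = 0 (h = Mul(1, 0) = 0)
C = 0 (C = Mul(0, 8) = 0)
Add(Mul(463590, Pow(-227312, -1)), Mul(Mul(Add(64813, 69933), Pow(Add(C, -225413), -1)), Pow(Function('G')(266, 108), -1))) = Add(Mul(463590, Pow(-227312, -1)), Mul(Mul(Add(64813, 69933), Pow(Add(0, -225413), -1)), Pow(266, -1))) = Add(Mul(463590, Rational(-1, 227312)), Mul(Mul(134746, Pow(-225413, -1)), Rational(1, 266))) = Add(Rational(-231795, 113656), Mul(Mul(134746, Rational(-1, 225413)), Rational(1, 266))) = Add(Rational(-231795, 113656), Mul(Rational(-134746, 225413), Rational(1, 266))) = Add(Rational(-231795, 113656), Rational(-67373, 29979929)) = Rational(-6956854988243, 3407398810424)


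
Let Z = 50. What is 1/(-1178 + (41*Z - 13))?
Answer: 1/859 ≈ 0.0011641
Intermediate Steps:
1/(-1178 + (41*Z - 13)) = 1/(-1178 + (41*50 - 13)) = 1/(-1178 + (2050 - 13)) = 1/(-1178 + 2037) = 1/859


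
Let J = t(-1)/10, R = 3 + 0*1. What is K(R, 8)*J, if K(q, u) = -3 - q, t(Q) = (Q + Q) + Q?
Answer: 9/5 ≈ 1.8000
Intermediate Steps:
t(Q) = 3*Q (t(Q) = 2*Q + Q = 3*Q)
R = 3 (R = 3 + 0 = 3)
J = -3/10 (J = (3*(-1))/10 = -3*⅒ = -3/10 ≈ -0.30000)
K(R, 8)*J = (-3 - 1*3)*(-3/10) = (-3 - 3)*(-3/10) = -6*(-3/10) = 9/5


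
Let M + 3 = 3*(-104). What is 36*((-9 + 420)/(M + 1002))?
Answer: 4932/229 ≈ 21.537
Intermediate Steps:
M = -315 (M = -3 + 3*(-104) = -3 - 312 = -315)
36*((-9 + 420)/(M + 1002)) = 36*((-9 + 420)/(-315 + 1002)) = 36*(411/687) = 36*(411*(1/687)) = 36*(137/229) = 4932/229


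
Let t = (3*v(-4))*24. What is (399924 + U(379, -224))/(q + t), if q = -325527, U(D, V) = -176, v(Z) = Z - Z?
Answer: -399748/325527 ≈ -1.2280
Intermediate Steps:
v(Z) = 0
t = 0 (t = (3*0)*24 = 0*24 = 0)
(399924 + U(379, -224))/(q + t) = (399924 - 176)/(-325527 + 0) = 399748/(-325527) = 399748*(-1/325527) = -399748/325527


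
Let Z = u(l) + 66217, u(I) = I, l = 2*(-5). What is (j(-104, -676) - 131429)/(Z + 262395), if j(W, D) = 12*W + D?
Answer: -44451/109534 ≈ -0.40582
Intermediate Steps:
l = -10
j(W, D) = D + 12*W
Z = 66207 (Z = -10 + 66217 = 66207)
(j(-104, -676) - 131429)/(Z + 262395) = ((-676 + 12*(-104)) - 131429)/(66207 + 262395) = ((-676 - 1248) - 131429)/328602 = (-1924 - 131429)*(1/328602) = -133353*1/328602 = -44451/109534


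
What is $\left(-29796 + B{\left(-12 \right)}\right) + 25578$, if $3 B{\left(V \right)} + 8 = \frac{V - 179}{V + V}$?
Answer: $- \frac{303697}{72} \approx -4218.0$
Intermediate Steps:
$B{\left(V \right)} = - \frac{8}{3} + \frac{-179 + V}{6 V}$ ($B{\left(V \right)} = - \frac{8}{3} + \frac{\left(V - 179\right) \frac{1}{V + V}}{3} = - \frac{8}{3} + \frac{\left(-179 + V\right) \frac{1}{2 V}}{3} = - \frac{8}{3} + \frac{\frac{1}{2} \frac{1}{V} \left(-179 + V\right)}{3} = - \frac{8}{3} + \frac{-179 + V}{6 V}$)
$\left(-29796 + B{\left(-12 \right)}\right) + 25578 = \left(-29796 + \frac{-179 - -180}{6 \left(-12\right)}\right) + 25578 = \left(-29796 + \frac{1}{6} \left(- \frac{1}{12}\right) \left(-179 + 180\right)\right) + 25578 = \left(-29796 + \frac{1}{6} \left(- \frac{1}{12}\right) 1\right) + 25578 = \left(-29796 - \frac{1}{72}\right) + 25578 = - \frac{2145313}{72} + 25578 = - \frac{303697}{72}$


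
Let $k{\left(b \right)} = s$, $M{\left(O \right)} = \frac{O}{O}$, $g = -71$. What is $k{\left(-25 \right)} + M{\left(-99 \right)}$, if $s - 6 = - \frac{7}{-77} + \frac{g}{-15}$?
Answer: $\frac{1951}{165} \approx 11.824$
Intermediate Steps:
$M{\left(O \right)} = 1$
$s = \frac{1786}{165}$ ($s = 6 - \left(- \frac{71}{15} - \frac{1}{11}\right) = 6 - - \frac{796}{165} = 6 + \left(\frac{1}{11} + \frac{71}{15}\right) = 6 + \frac{796}{165} = \frac{1786}{165} \approx 10.824$)
$k{\left(b \right)} = \frac{1786}{165}$
$k{\left(-25 \right)} + M{\left(-99 \right)} = \frac{1786}{165} + 1 = \frac{1951}{165}$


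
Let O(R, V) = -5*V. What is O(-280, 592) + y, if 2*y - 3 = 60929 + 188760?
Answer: 121886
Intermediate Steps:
y = 124846 (y = 3/2 + (60929 + 188760)/2 = 3/2 + (1/2)*249689 = 3/2 + 249689/2 = 124846)
O(-280, 592) + y = -5*592 + 124846 = -2960 + 124846 = 121886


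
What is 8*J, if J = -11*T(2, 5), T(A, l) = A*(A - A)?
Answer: 0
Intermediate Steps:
T(A, l) = 0 (T(A, l) = A*0 = 0)
J = 0 (J = -11*0 = 0)
8*J = 8*0 = 0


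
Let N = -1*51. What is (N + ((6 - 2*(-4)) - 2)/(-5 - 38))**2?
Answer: 4862025/1849 ≈ 2629.5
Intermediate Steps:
N = -51
(N + ((6 - 2*(-4)) - 2)/(-5 - 38))**2 = (-51 + ((6 - 2*(-4)) - 2)/(-5 - 38))**2 = (-51 + ((6 + 8) - 2)/(-43))**2 = (-51 + (14 - 2)*(-1/43))**2 = (-51 + 12*(-1/43))**2 = (-51 - 12/43)**2 = (-2205/43)**2 = 4862025/1849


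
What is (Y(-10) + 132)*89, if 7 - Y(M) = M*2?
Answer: 14151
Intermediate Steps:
Y(M) = 7 - 2*M (Y(M) = 7 - M*2 = 7 - 2*M)
(Y(-10) + 132)*89 = ((7 - 2*(-10)) + 132)*89 = ((7 + 20) + 132)*89 = (27 + 132)*89 = 159*89 = 14151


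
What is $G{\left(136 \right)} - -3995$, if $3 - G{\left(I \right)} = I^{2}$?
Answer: $-14498$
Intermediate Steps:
$G{\left(I \right)} = 3 - I^{2}$
$G{\left(136 \right)} - -3995 = \left(3 - 136^{2}\right) - -3995 = \left(3 - 18496\right) + 3995 = -18493 + 3995 = -14498$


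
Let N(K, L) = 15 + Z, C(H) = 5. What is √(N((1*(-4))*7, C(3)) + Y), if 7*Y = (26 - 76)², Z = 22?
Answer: √19313/7 ≈ 19.853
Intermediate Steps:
Y = 2500/7 (Y = (26 - 76)²/7 = (⅐)*(-50)² = (⅐)*2500 = 2500/7 ≈ 357.14)
N(K, L) = 37 (N(K, L) = 15 + 22 = 37)
√(N((1*(-4))*7, C(3)) + Y) = √(37 + 2500/7) = √(2759/7) = √19313/7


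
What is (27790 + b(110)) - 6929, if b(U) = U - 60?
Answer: 20911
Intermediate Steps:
b(U) = -60 + U
(27790 + b(110)) - 6929 = (27790 + (-60 + 110)) - 6929 = (27790 + 50) - 6929 = 27840 - 6929 = 20911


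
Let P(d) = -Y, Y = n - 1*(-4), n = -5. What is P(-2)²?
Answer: 1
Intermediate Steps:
Y = -1 (Y = -5 - 1*(-4) = -5 + 4 = -1)
P(d) = 1 (P(d) = -1*(-1) = 1)
P(-2)² = 1² = 1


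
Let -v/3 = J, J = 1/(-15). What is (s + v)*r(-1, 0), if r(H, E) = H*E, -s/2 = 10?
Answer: 0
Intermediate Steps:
s = -20 (s = -2*10 = -20)
J = -1/15 ≈ -0.066667
r(H, E) = E*H
v = ⅕ (v = -3*(-1/15) = ⅕ ≈ 0.20000)
(s + v)*r(-1, 0) = (-20 + ⅕)*(0*(-1)) = -99/5*0 = 0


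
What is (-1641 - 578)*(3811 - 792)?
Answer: -6699161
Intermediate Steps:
(-1641 - 578)*(3811 - 792) = -2219*3019 = -6699161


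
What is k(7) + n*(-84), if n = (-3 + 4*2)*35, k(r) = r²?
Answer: -14651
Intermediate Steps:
n = 175 (n = (-3 + 8)*35 = 5*35 = 175)
k(7) + n*(-84) = 7² + 175*(-84) = 49 - 14700 = -14651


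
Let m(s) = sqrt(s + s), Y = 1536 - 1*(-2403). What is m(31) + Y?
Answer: 3939 + sqrt(62) ≈ 3946.9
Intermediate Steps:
Y = 3939 (Y = 1536 + 2403 = 3939)
m(s) = sqrt(2)*sqrt(s) (m(s) = sqrt(2*s) = sqrt(2)*sqrt(s))
m(31) + Y = sqrt(2)*sqrt(31) + 3939 = sqrt(62) + 3939 = 3939 + sqrt(62)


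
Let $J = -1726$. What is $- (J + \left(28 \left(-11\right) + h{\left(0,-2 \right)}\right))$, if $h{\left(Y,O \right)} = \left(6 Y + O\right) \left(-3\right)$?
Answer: $2028$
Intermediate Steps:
$h{\left(Y,O \right)} = - 18 Y - 3 O$ ($h{\left(Y,O \right)} = \left(O + 6 Y\right) \left(-3\right) = - 18 Y - 3 O$)
$- (J + \left(28 \left(-11\right) + h{\left(0,-2 \right)}\right)) = - (-1726 + \left(28 \left(-11\right) - -6\right)) = - (-1726 + \left(-308 + \left(0 + 6\right)\right)) = - (-1726 + \left(-308 + 6\right)) = - (-1726 - 302) = \left(-1\right) \left(-2028\right) = 2028$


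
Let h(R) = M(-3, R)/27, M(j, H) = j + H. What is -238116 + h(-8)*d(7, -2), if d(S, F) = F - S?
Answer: -714337/3 ≈ -2.3811e+5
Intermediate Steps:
M(j, H) = H + j
h(R) = -⅑ + R/27 (h(R) = (R - 3)/27 = (-3 + R)*(1/27) = -⅑ + R/27)
-238116 + h(-8)*d(7, -2) = -238116 + (-⅑ + (1/27)*(-8))*(-2 - 1*7) = -238116 + (-⅑ - 8/27)*(-2 - 7) = -238116 - 11/27*(-9) = -238116 + 11/3 = -714337/3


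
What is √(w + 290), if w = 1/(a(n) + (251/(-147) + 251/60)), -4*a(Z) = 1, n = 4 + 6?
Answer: 5*√7773863/818 ≈ 17.043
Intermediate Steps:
n = 10
a(Z) = -¼ (a(Z) = -¼*1 = -¼)
w = 735/1636 (w = 1/(-¼ + (251/(-147) + 251/60)) = 1/(-¼ + (251*(-1/147) + 251*(1/60))) = 1/(-¼ + (-251/147 + 251/60)) = 1/(-¼ + 7279/2940) = 1/(1636/735) = 735/1636 ≈ 0.44927)
√(w + 290) = √(735/1636 + 290) = √(475175/1636) = 5*√7773863/818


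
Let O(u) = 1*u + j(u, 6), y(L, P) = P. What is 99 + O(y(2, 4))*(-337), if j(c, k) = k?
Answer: -3271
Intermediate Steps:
O(u) = 6 + u (O(u) = 1*u + 6 = u + 6 = 6 + u)
99 + O(y(2, 4))*(-337) = 99 + (6 + 4)*(-337) = 99 + 10*(-337) = 99 - 3370 = -3271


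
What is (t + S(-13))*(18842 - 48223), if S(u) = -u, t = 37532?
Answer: -1103109645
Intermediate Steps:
(t + S(-13))*(18842 - 48223) = (37532 - 1*(-13))*(18842 - 48223) = (37532 + 13)*(-29381) = 37545*(-29381) = -1103109645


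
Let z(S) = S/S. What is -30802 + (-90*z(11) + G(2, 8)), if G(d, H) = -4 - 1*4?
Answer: -30900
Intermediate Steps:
G(d, H) = -8 (G(d, H) = -4 - 4 = -8)
z(S) = 1
-30802 + (-90*z(11) + G(2, 8)) = -30802 + (-90*1 - 8) = -30802 + (-90 - 8) = -30802 - 98 = -30900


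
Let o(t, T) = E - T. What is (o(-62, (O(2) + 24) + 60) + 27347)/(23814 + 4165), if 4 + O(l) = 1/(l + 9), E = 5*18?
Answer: 300926/307769 ≈ 0.97777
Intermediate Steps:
E = 90
O(l) = -4 + 1/(9 + l) (O(l) = -4 + 1/(l + 9) = -4 + 1/(9 + l))
o(t, T) = 90 - T
(o(-62, (O(2) + 24) + 60) + 27347)/(23814 + 4165) = ((90 - (((-35 - 4*2)/(9 + 2) + 24) + 60)) + 27347)/(23814 + 4165) = ((90 - (((-35 - 8)/11 + 24) + 60)) + 27347)/27979 = ((90 - (((1/11)*(-43) + 24) + 60)) + 27347)*(1/27979) = ((90 - ((-43/11 + 24) + 60)) + 27347)*(1/27979) = ((90 - (221/11 + 60)) + 27347)*(1/27979) = ((90 - 1*881/11) + 27347)*(1/27979) = ((90 - 881/11) + 27347)*(1/27979) = (109/11 + 27347)*(1/27979) = (300926/11)*(1/27979) = 300926/307769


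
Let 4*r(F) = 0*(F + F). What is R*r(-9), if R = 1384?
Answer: 0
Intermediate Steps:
r(F) = 0 (r(F) = (0*(F + F))/4 = (0*(2*F))/4 = (1/4)*0 = 0)
R*r(-9) = 1384*0 = 0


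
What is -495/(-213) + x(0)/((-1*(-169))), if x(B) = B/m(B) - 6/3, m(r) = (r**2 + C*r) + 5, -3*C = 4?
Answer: 27743/11999 ≈ 2.3121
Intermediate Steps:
C = -4/3 (C = -1/3*4 = -4/3 ≈ -1.3333)
m(r) = 5 + r**2 - 4*r/3 (m(r) = (r**2 - 4*r/3) + 5 = 5 + r**2 - 4*r/3)
x(B) = -2 + B/(5 + B**2 - 4*B/3) (x(B) = B/(5 + B**2 - 4*B/3) - 6/3 = B/(5 + B**2 - 4*B/3) - 6*1/3 = B/(5 + B**2 - 4*B/3) - 2 = -2 + B/(5 + B**2 - 4*B/3))
-495/(-213) + x(0)/((-1*(-169))) = -495/(-213) + ((-30 - 6*0**2 + 11*0)/(15 - 4*0 + 3*0**2))/((-1*(-169))) = -495*(-1/213) + ((-30 - 6*0 + 0)/(15 + 0 + 3*0))/169 = 165/71 + ((-30 + 0 + 0)/(15 + 0 + 0))*(1/169) = 165/71 + (-30/15)*(1/169) = 165/71 + ((1/15)*(-30))*(1/169) = 165/71 - 2*1/169 = 165/71 - 2/169 = 27743/11999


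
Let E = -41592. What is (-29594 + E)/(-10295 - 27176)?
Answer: 71186/37471 ≈ 1.8998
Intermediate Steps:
(-29594 + E)/(-10295 - 27176) = (-29594 - 41592)/(-10295 - 27176) = -71186/(-37471) = -71186*(-1/37471) = 71186/37471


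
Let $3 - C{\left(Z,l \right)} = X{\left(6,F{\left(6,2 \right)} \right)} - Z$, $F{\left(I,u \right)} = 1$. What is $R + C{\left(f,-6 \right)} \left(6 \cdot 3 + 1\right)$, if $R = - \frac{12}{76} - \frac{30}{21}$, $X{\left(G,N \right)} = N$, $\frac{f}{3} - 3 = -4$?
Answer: $- \frac{2738}{133} \approx -20.586$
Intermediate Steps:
$f = -3$ ($f = 9 + 3 \left(-4\right) = 9 - 12 = -3$)
$R = - \frac{211}{133}$ ($R = \left(-12\right) \frac{1}{76} - \frac{10}{7} = - \frac{3}{19} - \frac{10}{7} = - \frac{211}{133} \approx -1.5865$)
$C{\left(Z,l \right)} = 2 + Z$ ($C{\left(Z,l \right)} = 3 - \left(1 - Z\right) = 3 + \left(-1 + Z\right) = 2 + Z$)
$R + C{\left(f,-6 \right)} \left(6 \cdot 3 + 1\right) = - \frac{211}{133} + \left(2 - 3\right) \left(6 \cdot 3 + 1\right) = - \frac{211}{133} - \left(18 + 1\right) = - \frac{211}{133} - 19 = - \frac{2738}{133}$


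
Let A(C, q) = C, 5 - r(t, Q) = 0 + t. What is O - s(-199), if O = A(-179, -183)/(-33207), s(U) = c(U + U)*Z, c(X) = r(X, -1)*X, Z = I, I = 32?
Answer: 170438514035/33207 ≈ 5.1326e+6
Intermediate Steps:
Z = 32
r(t, Q) = 5 - t (r(t, Q) = 5 - (0 + t) = 5 - t)
c(X) = X*(5 - X) (c(X) = (5 - X)*X = X*(5 - X))
s(U) = 64*U*(5 - 2*U) (s(U) = ((U + U)*(5 - (U + U)))*32 = ((2*U)*(5 - 2*U))*32 = (2*U*(5 - 2*U))*32 = 64*U*(5 - 2*U))
O = 179/33207 (O = -179/(-33207) = -179*(-1/33207) = 179/33207 ≈ 0.0053904)
O - s(-199) = 179/33207 - 64*(-199)*(5 - 2*(-199)) = 179/33207 - 64*(-199)*(5 + 398) = 179/33207 - 64*(-199)*403 = 179/33207 - 1*(-5132608) = 179/33207 + 5132608 = 170438514035/33207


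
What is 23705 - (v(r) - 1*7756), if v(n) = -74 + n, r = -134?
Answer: 31669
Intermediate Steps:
23705 - (v(r) - 1*7756) = 23705 - ((-74 - 134) - 1*7756) = 23705 - (-208 - 7756) = 23705 - 1*(-7964) = 23705 + 7964 = 31669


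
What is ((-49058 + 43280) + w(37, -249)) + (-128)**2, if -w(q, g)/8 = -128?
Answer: 11630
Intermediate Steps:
w(q, g) = 1024 (w(q, g) = -8*(-128) = 1024)
((-49058 + 43280) + w(37, -249)) + (-128)**2 = ((-49058 + 43280) + 1024) + (-128)**2 = (-5778 + 1024) + 16384 = -4754 + 16384 = 11630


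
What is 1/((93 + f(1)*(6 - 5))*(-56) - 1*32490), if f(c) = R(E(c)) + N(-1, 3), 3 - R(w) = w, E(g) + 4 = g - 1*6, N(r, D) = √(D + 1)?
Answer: -1/38482 ≈ -2.5986e-5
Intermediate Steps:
N(r, D) = √(1 + D)
E(g) = -10 + g (E(g) = -4 + (g - 1*6) = -4 + (g - 6) = -4 + (-6 + g) = -10 + g)
R(w) = 3 - w
f(c) = 15 - c (f(c) = (3 - (-10 + c)) + √(1 + 3) = (3 + (10 - c)) + √4 = (13 - c) + 2 = 15 - c)
1/((93 + f(1)*(6 - 5))*(-56) - 1*32490) = 1/((93 + (15 - 1*1)*(6 - 5))*(-56) - 1*32490) = 1/((93 + (15 - 1)*1)*(-56) - 32490) = 1/((93 + 14*1)*(-56) - 32490) = 1/((93 + 14)*(-56) - 32490) = 1/(107*(-56) - 32490) = 1/(-5992 - 32490) = 1/(-38482) = -1/38482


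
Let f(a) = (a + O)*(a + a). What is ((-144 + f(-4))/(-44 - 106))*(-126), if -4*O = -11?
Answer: -2814/25 ≈ -112.56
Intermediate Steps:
O = 11/4 (O = -¼*(-11) = 11/4 ≈ 2.7500)
f(a) = 2*a*(11/4 + a) (f(a) = (a + 11/4)*(a + a) = (11/4 + a)*(2*a) = 2*a*(11/4 + a))
((-144 + f(-4))/(-44 - 106))*(-126) = ((-144 + (½)*(-4)*(11 + 4*(-4)))/(-44 - 106))*(-126) = ((-144 + (½)*(-4)*(11 - 16))/(-150))*(-126) = ((-144 + (½)*(-4)*(-5))*(-1/150))*(-126) = ((-144 + 10)*(-1/150))*(-126) = -134*(-1/150)*(-126) = (67/75)*(-126) = -2814/25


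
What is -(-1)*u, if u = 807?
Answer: 807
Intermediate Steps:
-(-1)*u = -(-1)*807 = -1*(-807) = 807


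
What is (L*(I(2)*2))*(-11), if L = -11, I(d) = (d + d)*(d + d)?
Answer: 3872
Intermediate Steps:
I(d) = 4*d² (I(d) = (2*d)*(2*d) = 4*d²)
(L*(I(2)*2))*(-11) = -11*4*2²*2*(-11) = -11*4*4*2*(-11) = -176*2*(-11) = -11*32*(-11) = -352*(-11) = 3872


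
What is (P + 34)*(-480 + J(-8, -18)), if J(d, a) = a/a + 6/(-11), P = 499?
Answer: -2811575/11 ≈ -2.5560e+5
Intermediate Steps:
J(d, a) = 5/11 (J(d, a) = 1 + 6*(-1/11) = 1 - 6/11 = 5/11)
(P + 34)*(-480 + J(-8, -18)) = (499 + 34)*(-480 + 5/11) = 533*(-5275/11) = -2811575/11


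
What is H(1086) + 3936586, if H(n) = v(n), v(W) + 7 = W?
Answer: 3937665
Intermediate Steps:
v(W) = -7 + W
H(n) = -7 + n
H(1086) + 3936586 = (-7 + 1086) + 3936586 = 1079 + 3936586 = 3937665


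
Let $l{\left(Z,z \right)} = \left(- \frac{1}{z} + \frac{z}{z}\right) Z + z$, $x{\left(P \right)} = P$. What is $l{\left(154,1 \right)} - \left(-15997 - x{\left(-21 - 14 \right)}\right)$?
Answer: $15963$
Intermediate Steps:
$l{\left(Z,z \right)} = z + Z \left(1 - \frac{1}{z}\right)$ ($l{\left(Z,z \right)} = \left(- \frac{1}{z} + 1\right) Z + z = \left(1 - \frac{1}{z}\right) Z + z = Z \left(1 - \frac{1}{z}\right) + z = z + Z \left(1 - \frac{1}{z}\right)$)
$l{\left(154,1 \right)} - \left(-15997 - x{\left(-21 - 14 \right)}\right) = \left(154 + 1 - \frac{154}{1}\right) - \left(-15997 - \left(-21 - 14\right)\right) = \left(154 + 1 - 154 \cdot 1\right) - \left(-15997 - -35\right) = \left(154 + 1 - 154\right) - \left(-15997 + 35\right) = 1 - -15962 = 1 + 15962 = 15963$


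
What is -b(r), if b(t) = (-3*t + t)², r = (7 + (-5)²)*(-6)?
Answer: -147456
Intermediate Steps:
r = -192 (r = (7 + 25)*(-6) = 32*(-6) = -192)
b(t) = 4*t² (b(t) = (-2*t)² = 4*t²)
-b(r) = -4*(-192)² = -4*36864 = -1*147456 = -147456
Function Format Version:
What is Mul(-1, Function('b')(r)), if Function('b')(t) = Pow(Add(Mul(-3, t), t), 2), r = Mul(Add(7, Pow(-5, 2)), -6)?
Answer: -147456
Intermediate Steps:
r = -192 (r = Mul(Add(7, 25), -6) = Mul(32, -6) = -192)
Function('b')(t) = Mul(4, Pow(t, 2)) (Function('b')(t) = Pow(Mul(-2, t), 2) = Mul(4, Pow(t, 2)))
Mul(-1, Function('b')(r)) = Mul(-1, Mul(4, Pow(-192, 2))) = Mul(-1, Mul(4, 36864)) = Mul(-1, 147456) = -147456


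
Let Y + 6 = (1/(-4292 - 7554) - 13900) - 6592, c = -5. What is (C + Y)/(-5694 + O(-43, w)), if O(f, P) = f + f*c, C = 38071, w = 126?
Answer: -208169757/65413612 ≈ -3.1824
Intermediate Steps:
Y = -242819309/11846 (Y = -6 + ((1/(-4292 - 7554) - 13900) - 6592) = -6 + ((1/(-11846) - 13900) - 6592) = -6 + ((-1/11846 - 13900) - 6592) = -6 + (-164659401/11846 - 6592) = -6 - 242748233/11846 = -242819309/11846 ≈ -20498.)
O(f, P) = -4*f (O(f, P) = f + f*(-5) = f - 5*f = -4*f)
(C + Y)/(-5694 + O(-43, w)) = (38071 - 242819309/11846)/(-5694 - 4*(-43)) = 208169757/(11846*(-5694 + 172)) = (208169757/11846)/(-5522) = (208169757/11846)*(-1/5522) = -208169757/65413612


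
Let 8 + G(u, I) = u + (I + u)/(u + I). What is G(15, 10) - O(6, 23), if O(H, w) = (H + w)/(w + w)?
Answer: 339/46 ≈ 7.3696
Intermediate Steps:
G(u, I) = -7 + u (G(u, I) = -8 + (u + (I + u)/(u + I)) = -8 + (u + (I + u)/(I + u)) = -8 + (u + 1) = -8 + (1 + u) = -7 + u)
O(H, w) = (H + w)/(2*w) (O(H, w) = (H + w)/((2*w)) = (H + w)*(1/(2*w)) = (H + w)/(2*w))
G(15, 10) - O(6, 23) = (-7 + 15) - (6 + 23)/(2*23) = 8 - 29/(2*23) = 8 - 1*29/46 = 8 - 29/46 = 339/46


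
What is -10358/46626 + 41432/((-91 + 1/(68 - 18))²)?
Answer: 2307589416221/482425257513 ≈ 4.7833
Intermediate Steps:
-10358/46626 + 41432/((-91 + 1/(68 - 18))²) = -10358*1/46626 + 41432/((-91 + 1/50)²) = -5179/23313 + 41432/((-91 + 1/50)²) = -5179/23313 + 41432/((-4549/50)²) = -5179/23313 + 41432/(20693401/2500) = -5179/23313 + 41432*(2500/20693401) = -5179/23313 + 103580000/20693401 = 2307589416221/482425257513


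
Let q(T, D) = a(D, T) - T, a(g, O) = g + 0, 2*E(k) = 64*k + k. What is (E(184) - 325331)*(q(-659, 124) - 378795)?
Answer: 120718510212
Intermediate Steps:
E(k) = 65*k/2 (E(k) = (64*k + k)/2 = (65*k)/2 = 65*k/2)
a(g, O) = g
q(T, D) = D - T
(E(184) - 325331)*(q(-659, 124) - 378795) = ((65/2)*184 - 325331)*((124 - 1*(-659)) - 378795) = (5980 - 325331)*((124 + 659) - 378795) = -319351*(783 - 378795) = -319351*(-378012) = 120718510212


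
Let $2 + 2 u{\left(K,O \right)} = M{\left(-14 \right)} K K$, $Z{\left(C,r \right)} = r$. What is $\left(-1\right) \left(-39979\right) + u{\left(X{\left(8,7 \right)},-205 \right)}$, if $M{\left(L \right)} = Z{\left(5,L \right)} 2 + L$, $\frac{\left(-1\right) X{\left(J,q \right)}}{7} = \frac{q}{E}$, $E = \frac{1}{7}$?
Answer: $-2430651$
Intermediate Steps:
$E = \frac{1}{7} \approx 0.14286$
$X{\left(J,q \right)} = - 49 q$ ($X{\left(J,q \right)} = - 7 q \frac{1}{\frac{1}{7}} = - 7 q 7 = - 7 \cdot 7 q = - 49 q$)
$M{\left(L \right)} = 3 L$ ($M{\left(L \right)} = L 2 + L = 2 L + L = 3 L$)
$u{\left(K,O \right)} = -1 - 21 K^{2}$ ($u{\left(K,O \right)} = -1 + \frac{3 \left(-14\right) K K}{2} = -1 + \frac{- 42 K K}{2} = -1 + \frac{\left(-42\right) K^{2}}{2} = -1 - 21 K^{2}$)
$\left(-1\right) \left(-39979\right) + u{\left(X{\left(8,7 \right)},-205 \right)} = \left(-1\right) \left(-39979\right) - \left(1 + 21 \left(\left(-49\right) 7\right)^{2}\right) = 39979 - \left(1 + 21 \left(-343\right)^{2}\right) = 39979 - 2470630 = -2430651$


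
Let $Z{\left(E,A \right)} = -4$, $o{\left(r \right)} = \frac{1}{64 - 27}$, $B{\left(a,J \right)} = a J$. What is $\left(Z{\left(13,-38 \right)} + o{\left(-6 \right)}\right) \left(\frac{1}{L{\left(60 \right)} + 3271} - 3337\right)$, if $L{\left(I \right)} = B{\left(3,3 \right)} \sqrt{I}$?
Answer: $\frac{5246108588322}{395699497} + \frac{2646 \sqrt{15}}{395699497} \approx 13258.0$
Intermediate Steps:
$B{\left(a,J \right)} = J a$
$o{\left(r \right)} = \frac{1}{37}$
$L{\left(I \right)} = 9 \sqrt{I}$ ($L{\left(I \right)} = 3 \cdot 3 \sqrt{I} = 9 \sqrt{I}$)
$\left(Z{\left(13,-38 \right)} + o{\left(-6 \right)}\right) \left(\frac{1}{L{\left(60 \right)} + 3271} - 3337\right) = \left(-4 + \frac{1}{37}\right) \left(\frac{1}{9 \sqrt{60} + 3271} - 3337\right) = - \frac{147 \left(\frac{1}{9 \cdot 2 \sqrt{15} + 3271} - 3337\right)}{37} = - \frac{147 \left(\frac{1}{18 \sqrt{15} + 3271} - 3337\right)}{37} = - \frac{147 \left(\frac{1}{3271 + 18 \sqrt{15}} - 3337\right)}{37} = - \frac{147 \left(-3337 + \frac{1}{3271 + 18 \sqrt{15}}\right)}{37} = \frac{490539}{37} - \frac{147}{37 \left(3271 + 18 \sqrt{15}\right)}$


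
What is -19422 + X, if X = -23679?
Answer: -43101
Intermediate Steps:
-19422 + X = -19422 - 23679 = -43101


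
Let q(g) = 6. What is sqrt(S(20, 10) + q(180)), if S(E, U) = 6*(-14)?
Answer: I*sqrt(78) ≈ 8.8318*I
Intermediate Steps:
S(E, U) = -84
sqrt(S(20, 10) + q(180)) = sqrt(-84 + 6) = sqrt(-78) = I*sqrt(78)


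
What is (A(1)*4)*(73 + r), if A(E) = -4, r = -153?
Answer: 1280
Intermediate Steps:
(A(1)*4)*(73 + r) = (-4*4)*(73 - 153) = -16*(-80) = 1280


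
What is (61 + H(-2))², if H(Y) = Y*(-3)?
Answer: 4489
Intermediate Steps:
H(Y) = -3*Y
(61 + H(-2))² = (61 - 3*(-2))² = (61 + 6)² = 67² = 4489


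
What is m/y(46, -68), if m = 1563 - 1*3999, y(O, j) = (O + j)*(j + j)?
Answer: -609/748 ≈ -0.81417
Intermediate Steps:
y(O, j) = 2*j*(O + j) (y(O, j) = (O + j)*(2*j) = 2*j*(O + j))
m = -2436 (m = 1563 - 3999 = -2436)
m/y(46, -68) = -2436*(-1/(136*(46 - 68))) = -2436/(2*(-68)*(-22)) = -2436/2992 = -2436*1/2992 = -609/748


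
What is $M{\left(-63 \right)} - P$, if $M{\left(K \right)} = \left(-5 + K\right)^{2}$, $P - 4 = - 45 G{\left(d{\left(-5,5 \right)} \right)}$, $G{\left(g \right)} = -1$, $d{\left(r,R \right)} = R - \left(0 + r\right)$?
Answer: $4575$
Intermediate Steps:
$d{\left(r,R \right)} = R - r$
$P = 49$ ($P = 4 - -45 = 4 + 45 = 49$)
$M{\left(-63 \right)} - P = \left(-5 - 63\right)^{2} - 49 = \left(-68\right)^{2} - 49 = 4624 - 49 = 4575$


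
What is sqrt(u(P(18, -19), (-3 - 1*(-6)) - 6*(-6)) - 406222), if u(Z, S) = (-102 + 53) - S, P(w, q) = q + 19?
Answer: I*sqrt(406310) ≈ 637.42*I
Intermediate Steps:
P(w, q) = 19 + q
u(Z, S) = -49 - S
sqrt(u(P(18, -19), (-3 - 1*(-6)) - 6*(-6)) - 406222) = sqrt((-49 - ((-3 - 1*(-6)) - 6*(-6))) - 406222) = sqrt((-49 - ((-3 + 6) + 36)) - 406222) = sqrt((-49 - (3 + 36)) - 406222) = sqrt((-49 - 1*39) - 406222) = sqrt((-49 - 39) - 406222) = sqrt(-88 - 406222) = sqrt(-406310) = I*sqrt(406310)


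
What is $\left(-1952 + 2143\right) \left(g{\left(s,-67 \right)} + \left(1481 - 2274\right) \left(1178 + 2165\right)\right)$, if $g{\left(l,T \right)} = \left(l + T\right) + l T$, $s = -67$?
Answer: $-505509004$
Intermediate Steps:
$g{\left(l,T \right)} = T + l + T l$ ($g{\left(l,T \right)} = \left(T + l\right) + T l = T + l + T l$)
$\left(-1952 + 2143\right) \left(g{\left(s,-67 \right)} + \left(1481 - 2274\right) \left(1178 + 2165\right)\right) = \left(-1952 + 2143\right) \left(\left(-67 - 67 - -4489\right) + \left(1481 - 2274\right) \left(1178 + 2165\right)\right) = 191 \left(\left(-67 - 67 + 4489\right) - 2650999\right) = 191 \left(4355 - 2650999\right) = 191 \left(-2646644\right) = -505509004$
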